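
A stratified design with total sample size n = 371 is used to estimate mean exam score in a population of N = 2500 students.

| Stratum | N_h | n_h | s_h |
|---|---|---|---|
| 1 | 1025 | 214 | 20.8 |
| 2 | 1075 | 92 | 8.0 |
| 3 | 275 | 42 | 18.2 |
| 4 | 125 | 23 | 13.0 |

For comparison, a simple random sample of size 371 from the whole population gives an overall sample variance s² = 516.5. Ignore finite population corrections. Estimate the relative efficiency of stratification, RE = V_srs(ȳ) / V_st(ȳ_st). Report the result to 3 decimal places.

V̂(ȳ_st) = Σ W_h² s_h²/n_h, with W_h = N_h/N and N = 2500:
  stratum 1: (1025/2500)²·20.8²/214 = 0.339845
  stratum 2: (1075/2500)²·8.0²/92 = 0.128626
  stratum 3: (275/2500)²·18.2²/42 = 0.0954287
  stratum 4: (125/2500)²·13.0²/23 = 0.0183696
V_st = 0.582269
V_srs = s²/n = 516.5/371 = 1.39218
Relative efficiency = V_srs / V_st = 1.39218/0.582269 = 2.3910

RE ≈ 2.391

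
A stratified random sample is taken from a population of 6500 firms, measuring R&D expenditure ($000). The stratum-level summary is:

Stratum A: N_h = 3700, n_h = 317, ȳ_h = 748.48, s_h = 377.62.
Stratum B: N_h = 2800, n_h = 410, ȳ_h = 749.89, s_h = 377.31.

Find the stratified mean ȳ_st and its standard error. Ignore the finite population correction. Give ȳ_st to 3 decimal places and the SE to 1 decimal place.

ȳ_st = Σ W_h ȳ_h = (3700·748.48 + 2800·749.89)/6500 = 749.08738
V̂(ȳ_st) = Σ W_h² s_h²/n_h, with W_h = N_h/N and N = 6500:
  stratum A: (3700/6500)²·377.62²/317 = 145.756
  stratum B: (2800/6500)²·377.31²/410 = 64.4321
V̂(ȳ_st) = 210.188
SE(ȳ_st) = √210.188 = 14.4979

ȳ_st ≈ 749.087, SE ≈ 14.5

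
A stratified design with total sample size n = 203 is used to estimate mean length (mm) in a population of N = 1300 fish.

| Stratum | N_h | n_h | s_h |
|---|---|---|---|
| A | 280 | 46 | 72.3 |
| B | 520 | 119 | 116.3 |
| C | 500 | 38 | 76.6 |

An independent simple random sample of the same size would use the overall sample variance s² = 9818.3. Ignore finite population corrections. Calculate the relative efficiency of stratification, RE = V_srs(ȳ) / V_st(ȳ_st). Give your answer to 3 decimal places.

RE ≈ 1.045

V̂(ȳ_st) = Σ W_h² s_h²/n_h, with W_h = N_h/N and N = 1300:
  stratum A: (280/1300)²·72.3²/46 = 5.27167
  stratum B: (520/1300)²·116.3²/119 = 18.1858
  stratum C: (500/1300)²·76.6²/38 = 22.8416
V_st = 46.2991
V_srs = s²/n = 9818.3/203 = 48.366
Relative efficiency = V_srs / V_st = 48.366/46.2991 = 1.0446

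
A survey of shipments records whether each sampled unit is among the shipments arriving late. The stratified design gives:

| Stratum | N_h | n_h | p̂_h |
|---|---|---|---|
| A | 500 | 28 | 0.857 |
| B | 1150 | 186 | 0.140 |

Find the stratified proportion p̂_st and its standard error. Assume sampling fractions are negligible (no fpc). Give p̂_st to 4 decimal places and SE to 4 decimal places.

p̂_st ≈ 0.3573, SE ≈ 0.0271

N = 1650; stratum weights W_h = N_h/N.
p̂_st = Σ W_h p̂_h = (500·0.857 + 1150·0.140)/1650 = 0.35727
V̂(p̂_st) = Σ W_h² p̂_h(1−p̂_h)/(n_h−1):
  stratum A: (500/1650)²·0.857·0.143/27 = 0.000416798
  stratum B: (1150/1650)²·0.140·0.860/185 = 0.000316142
V̂(p̂_st) = 0.00073294; SE = √V̂ = 0.0270729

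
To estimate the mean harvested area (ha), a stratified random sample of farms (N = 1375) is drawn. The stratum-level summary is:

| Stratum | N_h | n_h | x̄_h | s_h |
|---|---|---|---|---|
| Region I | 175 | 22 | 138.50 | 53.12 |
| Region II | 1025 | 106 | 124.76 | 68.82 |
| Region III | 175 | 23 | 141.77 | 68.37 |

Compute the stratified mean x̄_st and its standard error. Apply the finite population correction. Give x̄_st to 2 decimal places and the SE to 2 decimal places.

x̄_st = Σ W_h x̄_h = (175·138.50 + 1025·124.76 + 175·141.77)/1375 = 128.67364
V̂(x̄_st) = Σ W_h² (1 − n_h/N_h) s_h²/n_h, with W_h = N_h/N and N = 1375:
  stratum Region I: (175/1375)²·(1 − 22/175)·53.12²/22 = 1.81643
  stratum Region II: (1025/1375)²·(1 − 106/1025)·68.82²/106 = 22.2617
  stratum Region III: (175/1375)²·(1 − 23/175)·68.37²/23 = 2.85943
V̂(x̄_st) = 26.9375
SE(x̄_st) = √26.9375 = 5.19014

x̄_st ≈ 128.67, SE ≈ 5.19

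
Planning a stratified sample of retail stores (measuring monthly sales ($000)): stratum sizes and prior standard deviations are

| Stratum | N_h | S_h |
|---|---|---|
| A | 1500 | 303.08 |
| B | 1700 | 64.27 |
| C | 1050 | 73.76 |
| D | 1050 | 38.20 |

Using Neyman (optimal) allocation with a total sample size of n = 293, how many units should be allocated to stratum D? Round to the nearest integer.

17

Neyman allocation: n_h = n · N_h S_h / Σ N_i S_i, with n = 293.
  stratum A: N_h·S_h = 1500·303.08 = 454620.00
  stratum B: N_h·S_h = 1700·64.27 = 109259.00
  stratum C: N_h·S_h = 1050·73.76 = 77448.00
  stratum D: N_h·S_h = 1050·38.20 = 40110.00
Σ N_h S_h = 681437.00
n for stratum D = 293·40110.00/681437.00 = 17.246 → 17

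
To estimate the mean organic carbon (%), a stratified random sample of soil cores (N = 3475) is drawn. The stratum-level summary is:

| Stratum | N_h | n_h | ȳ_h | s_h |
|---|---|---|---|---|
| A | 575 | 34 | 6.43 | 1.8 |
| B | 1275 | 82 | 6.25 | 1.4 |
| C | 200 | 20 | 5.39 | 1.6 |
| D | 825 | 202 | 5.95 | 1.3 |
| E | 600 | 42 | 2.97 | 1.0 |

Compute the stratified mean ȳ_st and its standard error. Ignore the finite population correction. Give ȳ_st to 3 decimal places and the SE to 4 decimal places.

ȳ_st ≈ 5.593, SE ≈ 0.0862

ȳ_st = Σ W_h ȳ_h = (575·6.43 + 1275·6.25 + 200·5.39 + 825·5.95 + 600·2.97)/3475 = 5.59273
V̂(ȳ_st) = Σ W_h² s_h²/n_h, with W_h = N_h/N and N = 3475:
  stratum A: (575/3475)²·1.8²/34 = 0.00260911
  stratum B: (1275/3475)²·1.4²/82 = 0.00321775
  stratum C: (200/3475)²·1.6²/20 = 0.000423995
  stratum D: (825/3475)²·1.3²/202 = 0.000471556
  stratum E: (600/3475)²·1.0²/42 = 0.000709812
V̂(ȳ_st) = 0.00743223
SE(ȳ_st) = √0.00743223 = 0.0862104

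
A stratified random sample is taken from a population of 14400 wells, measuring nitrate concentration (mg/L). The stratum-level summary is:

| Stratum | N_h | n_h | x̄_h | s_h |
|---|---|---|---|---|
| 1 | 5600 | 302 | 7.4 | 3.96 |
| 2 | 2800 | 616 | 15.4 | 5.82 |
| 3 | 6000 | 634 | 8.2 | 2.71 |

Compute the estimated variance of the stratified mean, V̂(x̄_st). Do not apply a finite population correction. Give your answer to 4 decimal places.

V̂(x̄_st) = Σ W_h² s_h²/n_h, with W_h = N_h/N and N = 14400:
  stratum 1: (5600/14400)²·3.96²/302 = 0.00785298
  stratum 2: (2800/14400)²·5.82²/616 = 0.00207901
  stratum 3: (6000/14400)²·2.71²/634 = 0.00201107
V̂(x̄_st) = 0.0119431

V̂(x̄_st) ≈ 0.0119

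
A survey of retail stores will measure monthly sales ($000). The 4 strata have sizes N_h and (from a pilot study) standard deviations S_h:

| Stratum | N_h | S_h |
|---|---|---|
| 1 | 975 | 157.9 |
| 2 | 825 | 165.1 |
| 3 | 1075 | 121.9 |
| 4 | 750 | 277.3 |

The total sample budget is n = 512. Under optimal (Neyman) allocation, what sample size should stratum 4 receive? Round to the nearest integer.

Neyman allocation: n_h = n · N_h S_h / Σ N_i S_i, with n = 512.
  stratum 1: N_h·S_h = 975·157.9 = 153952.50
  stratum 2: N_h·S_h = 825·165.1 = 136207.50
  stratum 3: N_h·S_h = 1075·121.9 = 131042.50
  stratum 4: N_h·S_h = 750·277.3 = 207975.00
Σ N_h S_h = 629177.50
n for stratum 4 = 512·207975.00/629177.50 = 169.242 → 169

169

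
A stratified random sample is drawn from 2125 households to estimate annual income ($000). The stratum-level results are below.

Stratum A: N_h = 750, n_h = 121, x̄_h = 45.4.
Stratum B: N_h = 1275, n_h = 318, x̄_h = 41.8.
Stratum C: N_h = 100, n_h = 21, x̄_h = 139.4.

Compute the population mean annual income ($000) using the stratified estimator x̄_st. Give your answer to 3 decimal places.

N = Σ N_h = 2125. Stratum weights W_h = N_h/N.
x̄_st = (750·45.4 + 1275·41.8 + 100·139.4) / 2125 = 47.66353

x̄_st ≈ 47.664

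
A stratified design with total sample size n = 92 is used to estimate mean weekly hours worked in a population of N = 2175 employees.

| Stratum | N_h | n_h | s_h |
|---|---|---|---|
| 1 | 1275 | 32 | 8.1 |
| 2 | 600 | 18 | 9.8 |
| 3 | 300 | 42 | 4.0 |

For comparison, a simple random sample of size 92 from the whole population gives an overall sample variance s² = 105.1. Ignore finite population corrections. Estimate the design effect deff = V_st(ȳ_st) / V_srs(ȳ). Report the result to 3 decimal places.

deff ≈ 0.979

V̂(ȳ_st) = Σ W_h² s_h²/n_h, with W_h = N_h/N and N = 2175:
  stratum 1: (1275/2175)²·8.1²/32 = 0.704566
  stratum 2: (600/2175)²·9.8²/18 = 0.406035
  stratum 3: (300/2175)²·4.0²/42 = 0.00724761
V_st = 1.11785
V_srs = s²/n = 105.1/92 = 1.14239
deff = V_st / V_srs = 1.11785/1.14239 = 0.9785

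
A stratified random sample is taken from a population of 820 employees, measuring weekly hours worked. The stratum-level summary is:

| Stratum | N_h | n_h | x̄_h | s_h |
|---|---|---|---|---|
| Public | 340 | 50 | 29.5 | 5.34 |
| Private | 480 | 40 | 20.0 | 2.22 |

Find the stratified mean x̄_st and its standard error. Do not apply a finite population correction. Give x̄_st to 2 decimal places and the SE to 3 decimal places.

x̄_st = Σ W_h x̄_h = (340·29.5 + 480·20.0)/820 = 23.93902
V̂(x̄_st) = Σ W_h² s_h²/n_h, with W_h = N_h/N and N = 820:
  stratum Public: (340/820)²·5.34²/50 = 0.0980489
  stratum Private: (480/820)²·2.22²/40 = 0.0422183
V̂(x̄_st) = 0.140267
SE(x̄_st) = √0.140267 = 0.374523

x̄_st ≈ 23.94, SE ≈ 0.375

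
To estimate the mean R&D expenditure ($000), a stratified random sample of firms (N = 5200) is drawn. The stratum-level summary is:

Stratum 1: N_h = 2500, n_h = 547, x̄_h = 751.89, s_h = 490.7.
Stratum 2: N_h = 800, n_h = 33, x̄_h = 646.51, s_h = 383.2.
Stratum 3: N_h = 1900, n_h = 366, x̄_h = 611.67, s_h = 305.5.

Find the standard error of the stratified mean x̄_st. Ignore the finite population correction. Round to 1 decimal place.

V̂(x̄_st) = Σ W_h² s_h²/n_h, with W_h = N_h/N and N = 5200:
  stratum 1: (2500/5200)²·490.7²/547 = 101.746
  stratum 2: (800/5200)²·383.2²/33 = 105.32
  stratum 3: (1900/5200)²·305.5²/366 = 34.0441
V̂(x̄_st) = 241.11
SE(x̄_st) = √241.11 = 15.5277

SE(x̄_st) ≈ 15.5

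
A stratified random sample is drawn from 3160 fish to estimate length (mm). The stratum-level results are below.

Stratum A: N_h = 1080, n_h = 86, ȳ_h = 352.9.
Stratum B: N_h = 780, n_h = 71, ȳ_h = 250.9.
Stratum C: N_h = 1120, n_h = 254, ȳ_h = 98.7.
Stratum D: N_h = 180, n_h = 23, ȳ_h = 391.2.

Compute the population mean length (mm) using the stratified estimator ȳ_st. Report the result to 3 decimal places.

N = Σ N_h = 3160. Stratum weights W_h = N_h/N.
ȳ_st = (1080·352.9 + 780·250.9 + 1120·98.7 + 180·391.2) / 3160 = 239.80823

ȳ_st ≈ 239.808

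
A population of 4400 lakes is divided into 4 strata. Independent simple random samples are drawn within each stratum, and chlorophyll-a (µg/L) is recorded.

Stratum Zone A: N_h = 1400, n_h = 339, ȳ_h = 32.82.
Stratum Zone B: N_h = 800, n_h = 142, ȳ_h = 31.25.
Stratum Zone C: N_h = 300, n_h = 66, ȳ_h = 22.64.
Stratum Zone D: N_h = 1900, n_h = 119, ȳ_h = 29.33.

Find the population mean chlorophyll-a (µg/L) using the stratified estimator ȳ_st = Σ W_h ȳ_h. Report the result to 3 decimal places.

N = Σ N_h = 4400. Stratum weights W_h = N_h/N.
ȳ_st = (1400·32.82 + 800·31.25 + 300·22.64 + 1900·29.33) / 4400 = 30.33341

ȳ_st ≈ 30.333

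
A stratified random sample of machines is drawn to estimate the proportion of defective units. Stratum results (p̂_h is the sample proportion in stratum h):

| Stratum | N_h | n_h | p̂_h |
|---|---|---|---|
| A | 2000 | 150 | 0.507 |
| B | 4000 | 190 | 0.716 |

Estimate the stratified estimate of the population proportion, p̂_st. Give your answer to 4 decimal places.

N = 6000; stratum weights W_h = N_h/N.
p̂_st = Σ W_h p̂_h = (2000·0.507 + 4000·0.716)/6000 = 0.64633

p̂_st ≈ 0.6463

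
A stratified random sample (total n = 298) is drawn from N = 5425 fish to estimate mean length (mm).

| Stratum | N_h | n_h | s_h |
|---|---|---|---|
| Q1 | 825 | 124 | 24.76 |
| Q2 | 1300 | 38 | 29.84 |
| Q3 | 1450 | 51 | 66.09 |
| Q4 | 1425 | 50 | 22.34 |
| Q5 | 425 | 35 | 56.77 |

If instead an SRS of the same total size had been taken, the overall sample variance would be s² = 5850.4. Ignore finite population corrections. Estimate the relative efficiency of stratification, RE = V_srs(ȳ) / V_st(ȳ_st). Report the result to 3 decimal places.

RE ≈ 2.223

V̂(ȳ_st) = Σ W_h² s_h²/n_h, with W_h = N_h/N and N = 5425:
  stratum Q1: (825/5425)²·24.76²/124 = 0.114337
  stratum Q2: (1300/5425)²·29.84²/38 = 1.34555
  stratum Q3: (1450/5425)²·66.09²/51 = 6.1184
  stratum Q4: (1425/5425)²·22.34²/50 = 0.688694
  stratum Q5: (425/5425)²·56.77²/35 = 0.56513
V_st = 8.83212
V_srs = s²/n = 5850.4/298 = 19.6322
Relative efficiency = V_srs / V_st = 19.6322/8.83212 = 2.2228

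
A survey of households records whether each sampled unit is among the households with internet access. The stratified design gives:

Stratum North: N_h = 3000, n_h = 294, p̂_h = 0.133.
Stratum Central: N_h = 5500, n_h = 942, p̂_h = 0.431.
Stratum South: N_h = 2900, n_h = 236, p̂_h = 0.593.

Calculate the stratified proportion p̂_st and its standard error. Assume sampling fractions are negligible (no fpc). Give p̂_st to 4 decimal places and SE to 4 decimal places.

N = 11400; stratum weights W_h = N_h/N.
p̂_st = Σ W_h p̂_h = (3000·0.133 + 5500·0.431 + 2900·0.593)/11400 = 0.39379
V̂(p̂_st) = Σ W_h² p̂_h(1−p̂_h)/(n_h−1):
  stratum North: (3000/11400)²·0.133·0.867/293 = 2.72544e-05
  stratum Central: (5500/11400)²·0.431·0.569/941 = 6.06618e-05
  stratum South: (2900/11400)²·0.593·0.407/235 = 6.64611e-05
V̂(p̂_st) = 0.000154377; SE = √V̂ = 0.0124249

p̂_st ≈ 0.3938, SE ≈ 0.0124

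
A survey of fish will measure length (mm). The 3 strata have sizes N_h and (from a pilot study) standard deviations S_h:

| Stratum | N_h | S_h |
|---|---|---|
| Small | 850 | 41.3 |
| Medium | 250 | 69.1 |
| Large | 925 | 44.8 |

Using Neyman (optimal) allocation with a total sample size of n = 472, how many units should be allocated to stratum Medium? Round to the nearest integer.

Neyman allocation: n_h = n · N_h S_h / Σ N_i S_i, with n = 472.
  stratum Small: N_h·S_h = 850·41.3 = 35105.00
  stratum Medium: N_h·S_h = 250·69.1 = 17275.00
  stratum Large: N_h·S_h = 925·44.8 = 41440.00
Σ N_h S_h = 93820.00
n for stratum Medium = 472·17275.00/93820.00 = 86.909 → 87

87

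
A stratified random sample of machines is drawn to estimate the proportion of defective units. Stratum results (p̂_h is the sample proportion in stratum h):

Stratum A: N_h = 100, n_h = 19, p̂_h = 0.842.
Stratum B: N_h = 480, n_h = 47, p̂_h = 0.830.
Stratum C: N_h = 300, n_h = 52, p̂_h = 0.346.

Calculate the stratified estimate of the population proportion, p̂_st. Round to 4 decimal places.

p̂_st ≈ 0.6664

N = 880; stratum weights W_h = N_h/N.
p̂_st = Σ W_h p̂_h = (100·0.842 + 480·0.830 + 300·0.346)/880 = 0.66636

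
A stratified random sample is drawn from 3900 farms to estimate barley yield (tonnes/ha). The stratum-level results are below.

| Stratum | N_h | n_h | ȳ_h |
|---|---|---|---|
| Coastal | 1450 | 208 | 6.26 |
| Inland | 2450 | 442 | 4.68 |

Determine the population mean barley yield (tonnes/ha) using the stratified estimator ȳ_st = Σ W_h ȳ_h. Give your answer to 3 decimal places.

N = Σ N_h = 3900. Stratum weights W_h = N_h/N.
ȳ_st = (1450·6.26 + 2450·4.68) / 3900 = 5.26744

ȳ_st ≈ 5.267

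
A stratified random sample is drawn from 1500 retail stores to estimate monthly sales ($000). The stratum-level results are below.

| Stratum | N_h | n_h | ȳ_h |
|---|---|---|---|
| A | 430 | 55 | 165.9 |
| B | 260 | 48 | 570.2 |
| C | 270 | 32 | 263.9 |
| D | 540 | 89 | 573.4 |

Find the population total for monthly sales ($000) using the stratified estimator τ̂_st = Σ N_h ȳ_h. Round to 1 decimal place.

τ̂_st = Σ N_h ȳ_h = 430·165.9 + 260·570.2 + 270·263.9 + 540·573.4 = 600478.0

τ̂_st ≈ 600478.0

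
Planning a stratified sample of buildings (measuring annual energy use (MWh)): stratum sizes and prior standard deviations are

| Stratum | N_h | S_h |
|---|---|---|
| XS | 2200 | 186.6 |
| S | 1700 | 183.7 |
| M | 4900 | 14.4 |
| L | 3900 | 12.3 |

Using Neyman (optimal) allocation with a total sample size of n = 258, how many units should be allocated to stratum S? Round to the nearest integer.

96

Neyman allocation: n_h = n · N_h S_h / Σ N_i S_i, with n = 258.
  stratum XS: N_h·S_h = 2200·186.6 = 410520.00
  stratum S: N_h·S_h = 1700·183.7 = 312290.00
  stratum M: N_h·S_h = 4900·14.4 = 70560.00
  stratum L: N_h·S_h = 3900·12.3 = 47970.00
Σ N_h S_h = 841340.00
n for stratum S = 258·312290.00/841340.00 = 95.765 → 96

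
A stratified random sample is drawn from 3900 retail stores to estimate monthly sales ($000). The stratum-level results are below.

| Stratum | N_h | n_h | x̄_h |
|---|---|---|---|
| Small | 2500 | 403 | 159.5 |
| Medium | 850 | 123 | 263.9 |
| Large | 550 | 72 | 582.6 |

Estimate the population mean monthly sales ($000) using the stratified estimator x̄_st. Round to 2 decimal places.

x̄_st ≈ 241.92

N = Σ N_h = 3900. Stratum weights W_h = N_h/N.
x̄_st = (2500·159.5 + 850·263.9 + 550·582.6) / 3900 = 241.9218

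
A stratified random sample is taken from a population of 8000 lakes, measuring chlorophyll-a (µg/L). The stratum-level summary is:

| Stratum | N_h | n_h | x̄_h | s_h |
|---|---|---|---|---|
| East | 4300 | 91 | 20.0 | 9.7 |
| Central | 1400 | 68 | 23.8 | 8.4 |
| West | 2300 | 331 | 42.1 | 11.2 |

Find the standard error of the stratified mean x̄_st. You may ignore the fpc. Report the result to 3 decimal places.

V̂(x̄_st) = Σ W_h² s_h²/n_h, with W_h = N_h/N and N = 8000:
  stratum East: (4300/8000)²·9.7²/91 = 0.298716
  stratum Central: (1400/8000)²·8.4²/68 = 0.0317779
  stratum West: (2300/8000)²·11.2²/331 = 0.0313245
V̂(x̄_st) = 0.361819
SE(x̄_st) = √0.361819 = 0.601514

SE(x̄_st) ≈ 0.602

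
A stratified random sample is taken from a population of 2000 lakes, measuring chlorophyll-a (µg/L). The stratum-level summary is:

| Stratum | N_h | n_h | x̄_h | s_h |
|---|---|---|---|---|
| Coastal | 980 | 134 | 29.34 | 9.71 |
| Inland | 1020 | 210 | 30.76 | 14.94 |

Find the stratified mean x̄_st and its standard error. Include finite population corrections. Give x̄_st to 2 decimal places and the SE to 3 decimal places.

x̄_st = Σ W_h x̄_h = (980·29.34 + 1020·30.76)/2000 = 30.06420
V̂(x̄_st) = Σ W_h² (1 − n_h/N_h) s_h²/n_h, with W_h = N_h/N and N = 2000:
  stratum Coastal: (980/2000)²·(1 − 134/980)·9.71²/134 = 0.145838
  stratum Inland: (1020/2000)²·(1 − 210/1020)·14.94²/210 = 0.219537
V̂(x̄_st) = 0.365374
SE(x̄_st) = √0.365374 = 0.604462

x̄_st ≈ 30.06, SE ≈ 0.604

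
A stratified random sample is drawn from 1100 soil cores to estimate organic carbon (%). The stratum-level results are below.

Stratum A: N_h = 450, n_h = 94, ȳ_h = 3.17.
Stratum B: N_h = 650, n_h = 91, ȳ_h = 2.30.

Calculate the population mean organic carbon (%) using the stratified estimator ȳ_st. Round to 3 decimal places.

ȳ_st ≈ 2.656

N = Σ N_h = 1100. Stratum weights W_h = N_h/N.
ȳ_st = (450·3.17 + 650·2.30) / 1100 = 2.65591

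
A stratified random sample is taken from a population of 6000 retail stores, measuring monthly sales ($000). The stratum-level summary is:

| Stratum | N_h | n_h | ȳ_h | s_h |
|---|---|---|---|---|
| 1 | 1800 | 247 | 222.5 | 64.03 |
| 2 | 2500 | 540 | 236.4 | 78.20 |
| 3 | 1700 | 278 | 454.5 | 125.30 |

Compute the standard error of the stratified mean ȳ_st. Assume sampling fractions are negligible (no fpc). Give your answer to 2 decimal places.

SE(ȳ_st) ≈ 2.83

V̂(ȳ_st) = Σ W_h² s_h²/n_h, with W_h = N_h/N and N = 6000:
  stratum 1: (1800/6000)²·64.03²/247 = 1.49387
  stratum 2: (2500/6000)²·78.20²/540 = 1.96606
  stratum 3: (1700/6000)²·125.30²/278 = 4.5337
V̂(ȳ_st) = 7.99363
SE(ȳ_st) = √7.99363 = 2.8273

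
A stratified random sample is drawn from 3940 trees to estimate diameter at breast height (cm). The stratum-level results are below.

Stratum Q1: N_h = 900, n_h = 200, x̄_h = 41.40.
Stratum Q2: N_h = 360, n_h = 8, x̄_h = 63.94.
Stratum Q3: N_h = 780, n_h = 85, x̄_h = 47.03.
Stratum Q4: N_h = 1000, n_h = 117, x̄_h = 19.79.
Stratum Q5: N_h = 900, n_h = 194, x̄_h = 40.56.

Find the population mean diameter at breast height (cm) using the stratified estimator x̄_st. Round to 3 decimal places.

x̄_st ≈ 38.897

N = Σ N_h = 3940. Stratum weights W_h = N_h/N.
x̄_st = (900·41.40 + 360·63.94 + 780·47.03 + 1000·19.79 + 900·40.56) / 3940 = 38.89741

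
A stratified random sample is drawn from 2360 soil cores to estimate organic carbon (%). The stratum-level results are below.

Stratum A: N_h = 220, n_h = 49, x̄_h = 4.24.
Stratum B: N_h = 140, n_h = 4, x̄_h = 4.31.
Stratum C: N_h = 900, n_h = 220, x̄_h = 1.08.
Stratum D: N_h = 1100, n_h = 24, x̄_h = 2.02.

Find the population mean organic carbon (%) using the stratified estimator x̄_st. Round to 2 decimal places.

N = Σ N_h = 2360. Stratum weights W_h = N_h/N.
x̄_st = (220·4.24 + 140·4.31 + 900·1.08 + 1100·2.02) / 2360 = 2.0043

x̄_st ≈ 2.00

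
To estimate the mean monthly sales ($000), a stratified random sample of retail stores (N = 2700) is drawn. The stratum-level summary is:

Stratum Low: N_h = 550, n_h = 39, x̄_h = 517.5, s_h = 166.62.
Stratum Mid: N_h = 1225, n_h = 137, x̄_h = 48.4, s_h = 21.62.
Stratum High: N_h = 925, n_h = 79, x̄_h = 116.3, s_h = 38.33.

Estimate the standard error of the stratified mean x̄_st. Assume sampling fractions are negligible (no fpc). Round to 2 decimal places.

SE(x̄_st) ≈ 5.69

V̂(x̄_st) = Σ W_h² s_h²/n_h, with W_h = N_h/N and N = 2700:
  stratum Low: (550/2700)²·166.62²/39 = 29.5384
  stratum Mid: (1225/2700)²·21.62²/137 = 0.702321
  stratum High: (925/2700)²·38.33²/79 = 2.18276
V̂(x̄_st) = 32.4235
SE(x̄_st) = √32.4235 = 5.69417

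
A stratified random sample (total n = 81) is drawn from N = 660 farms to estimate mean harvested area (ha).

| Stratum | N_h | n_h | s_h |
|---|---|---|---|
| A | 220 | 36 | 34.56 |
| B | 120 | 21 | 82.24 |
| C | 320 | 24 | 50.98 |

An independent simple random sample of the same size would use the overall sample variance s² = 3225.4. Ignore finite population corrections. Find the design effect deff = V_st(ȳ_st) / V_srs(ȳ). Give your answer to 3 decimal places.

V̂(ȳ_st) = Σ W_h² s_h²/n_h, with W_h = N_h/N and N = 660:
  stratum A: (220/660)²·34.56²/36 = 3.6864
  stratum B: (120/660)²·82.24²/21 = 10.6469
  stratum C: (320/660)²·50.98²/24 = 25.4566
V_st = 39.7899
V_srs = s²/n = 3225.4/81 = 39.8198
deff = V_st / V_srs = 39.7899/39.8198 = 0.9992

deff ≈ 0.999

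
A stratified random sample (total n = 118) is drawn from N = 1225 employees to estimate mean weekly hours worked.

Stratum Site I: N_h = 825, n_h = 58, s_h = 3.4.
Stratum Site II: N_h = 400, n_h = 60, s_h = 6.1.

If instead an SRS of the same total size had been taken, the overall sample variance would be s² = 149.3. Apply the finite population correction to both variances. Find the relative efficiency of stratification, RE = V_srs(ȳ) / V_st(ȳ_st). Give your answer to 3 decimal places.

V̂(ȳ_st) = Σ W_h² (1 − n_h/N_h) s_h²/n_h, with W_h = N_h/N and N = 1225:
  stratum Site I: (825/1225)²·(1 − 58/825)·3.4²/58 = 0.0840441
  stratum Site II: (400/1225)²·(1 − 60/400)·6.1²/60 = 0.056205
V_st = 0.140249
V_srs = (1 − 118/1225)·149.3/118 = 1.14338
Relative efficiency = V_srs / V_st = 1.14338/0.140249 = 8.1525

RE ≈ 8.152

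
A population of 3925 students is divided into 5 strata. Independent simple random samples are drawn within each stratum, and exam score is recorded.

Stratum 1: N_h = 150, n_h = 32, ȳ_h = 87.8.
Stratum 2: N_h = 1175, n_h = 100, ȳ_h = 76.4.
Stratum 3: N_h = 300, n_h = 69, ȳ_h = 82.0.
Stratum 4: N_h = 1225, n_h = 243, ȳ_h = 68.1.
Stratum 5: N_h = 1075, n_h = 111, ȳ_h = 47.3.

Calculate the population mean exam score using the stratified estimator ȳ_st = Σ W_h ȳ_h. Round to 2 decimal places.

ȳ_st ≈ 66.70

N = Σ N_h = 3925. Stratum weights W_h = N_h/N.
ȳ_st = (150·87.8 + 1175·76.4 + 300·82.0 + 1225·68.1 + 1075·47.3) / 3925 = 66.7032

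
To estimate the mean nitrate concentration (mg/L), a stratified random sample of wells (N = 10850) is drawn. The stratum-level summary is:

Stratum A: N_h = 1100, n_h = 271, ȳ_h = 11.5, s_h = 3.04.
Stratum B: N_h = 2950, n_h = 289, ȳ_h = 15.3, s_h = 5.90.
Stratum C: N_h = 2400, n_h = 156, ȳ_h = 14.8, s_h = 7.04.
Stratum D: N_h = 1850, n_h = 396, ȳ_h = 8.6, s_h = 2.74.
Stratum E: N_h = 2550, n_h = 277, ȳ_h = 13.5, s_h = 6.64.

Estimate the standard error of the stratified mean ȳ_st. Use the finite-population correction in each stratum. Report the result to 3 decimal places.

V̂(ȳ_st) = Σ W_h² (1 − n_h/N_h) s_h²/n_h, with W_h = N_h/N and N = 10850:
  stratum A: (1100/10850)²·(1 − 271/1100)·3.04²/271 = 0.000264159
  stratum B: (2950/10850)²·(1 − 289/2950)·5.90²/289 = 0.00803181
  stratum C: (2400/10850)²·(1 − 156/2400)·7.04²/156 = 0.0145343
  stratum D: (1850/10850)²·(1 − 396/1850)·2.74²/396 = 0.000433194
  stratum E: (2550/10850)²·(1 − 277/2550)·6.64²/277 = 0.00783676
V̂(ȳ_st) = 0.0311003
SE(ȳ_st) = √0.0311003 = 0.176353

SE(ȳ_st) ≈ 0.176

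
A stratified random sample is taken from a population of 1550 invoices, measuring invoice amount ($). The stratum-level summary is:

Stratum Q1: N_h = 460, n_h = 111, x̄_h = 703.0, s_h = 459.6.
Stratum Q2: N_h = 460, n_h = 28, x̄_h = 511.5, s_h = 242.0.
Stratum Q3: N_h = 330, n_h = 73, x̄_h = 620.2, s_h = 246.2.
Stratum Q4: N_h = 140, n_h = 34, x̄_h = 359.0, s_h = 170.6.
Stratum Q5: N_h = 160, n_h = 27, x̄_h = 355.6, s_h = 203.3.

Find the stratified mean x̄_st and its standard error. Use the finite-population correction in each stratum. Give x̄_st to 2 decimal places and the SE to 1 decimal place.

x̄_st = Σ W_h x̄_h = (460·703.0 + 460·511.5 + 330·620.2 + 140·359.0 + 160·355.6)/1550 = 561.60774
V̂(x̄_st) = Σ W_h² (1 − n_h/N_h) s_h²/n_h, with W_h = N_h/N and N = 1550:
  stratum Q1: (460/1550)²·(1 − 111/460)·459.6²/111 = 127.162
  stratum Q2: (460/1550)²·(1 − 28/460)·242.0²/28 = 173.002
  stratum Q3: (330/1550)²·(1 − 73/330)·246.2²/73 = 29.3114
  stratum Q4: (140/1550)²·(1 − 34/140)·170.6²/34 = 5.28749
  stratum Q5: (160/1550)²·(1 − 27/160)·203.3²/27 = 13.5587
V̂(x̄_st) = 348.321
SE(x̄_st) = √348.321 = 18.6634

x̄_st ≈ 561.61, SE ≈ 18.7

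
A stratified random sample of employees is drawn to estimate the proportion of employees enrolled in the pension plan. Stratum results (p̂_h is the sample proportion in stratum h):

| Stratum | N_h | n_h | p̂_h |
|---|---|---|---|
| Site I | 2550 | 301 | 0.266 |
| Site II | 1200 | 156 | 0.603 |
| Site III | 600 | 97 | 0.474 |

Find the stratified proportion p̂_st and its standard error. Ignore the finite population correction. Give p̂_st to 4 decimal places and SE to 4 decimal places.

N = 4350; stratum weights W_h = N_h/N.
p̂_st = Σ W_h p̂_h = (2550·0.266 + 1200·0.603 + 600·0.474)/4350 = 0.38766
V̂(p̂_st) = Σ W_h² p̂_h(1−p̂_h)/(n_h−1):
  stratum Site I: (2550/4350)²·0.266·0.734/300 = 0.000223645
  stratum Site II: (1200/4350)²·0.603·0.397/155 = 0.000117533
  stratum Site III: (600/4350)²·0.474·0.526/96 = 4.94102e-05
V̂(p̂_st) = 0.000390588; SE = √V̂ = 0.0197633

p̂_st ≈ 0.3877, SE ≈ 0.0198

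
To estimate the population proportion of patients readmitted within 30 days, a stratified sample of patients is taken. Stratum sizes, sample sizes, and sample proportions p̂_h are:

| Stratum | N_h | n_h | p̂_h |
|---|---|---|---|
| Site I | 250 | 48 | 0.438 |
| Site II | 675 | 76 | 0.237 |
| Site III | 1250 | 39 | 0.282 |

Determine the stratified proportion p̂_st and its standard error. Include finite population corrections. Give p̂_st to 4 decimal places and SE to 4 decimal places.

p̂_st ≈ 0.2860, SE ≈ 0.0444

N = 2175; stratum weights W_h = N_h/N.
p̂_st = Σ W_h p̂_h = (250·0.438 + 675·0.237 + 1250·0.282)/2175 = 0.28597
V̂(p̂_st) = Σ W_h² (1 − n_h/N_h) p̂_h(1−p̂_h)/(n_h−1):
  stratum Site I: (250/2175)²·(1 − 48/250)·0.438·0.562/47 = 5.59095e-05
  stratum Site II: (675/2175)²·(1 − 76/675)·0.237·0.763/75 = 0.000206074
  stratum Site III: (1250/2175)²·(1 − 39/1250)·0.282·0.718/38 = 0.001705
V̂(p̂_st) = 0.00196699; SE = √V̂ = 0.0443507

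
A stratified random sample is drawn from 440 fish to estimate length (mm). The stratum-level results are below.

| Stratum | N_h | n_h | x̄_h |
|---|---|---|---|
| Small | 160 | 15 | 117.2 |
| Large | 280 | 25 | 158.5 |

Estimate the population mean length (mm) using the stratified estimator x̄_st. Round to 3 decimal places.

N = Σ N_h = 440. Stratum weights W_h = N_h/N.
x̄_st = (160·117.2 + 280·158.5) / 440 = 143.48182

x̄_st ≈ 143.482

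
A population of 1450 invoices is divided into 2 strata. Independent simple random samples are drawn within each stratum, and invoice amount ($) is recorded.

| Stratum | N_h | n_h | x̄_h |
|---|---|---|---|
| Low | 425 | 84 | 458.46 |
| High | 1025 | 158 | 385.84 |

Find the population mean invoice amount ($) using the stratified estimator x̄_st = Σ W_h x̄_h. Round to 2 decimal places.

x̄_st ≈ 407.13

N = Σ N_h = 1450. Stratum weights W_h = N_h/N.
x̄_st = (425·458.46 + 1025·385.84) / 1450 = 407.1252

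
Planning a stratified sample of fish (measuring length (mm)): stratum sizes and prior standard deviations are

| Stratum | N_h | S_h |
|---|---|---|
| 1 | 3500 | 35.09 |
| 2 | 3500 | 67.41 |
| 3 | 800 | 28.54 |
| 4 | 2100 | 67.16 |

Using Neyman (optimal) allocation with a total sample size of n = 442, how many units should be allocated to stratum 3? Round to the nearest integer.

19

Neyman allocation: n_h = n · N_h S_h / Σ N_i S_i, with n = 442.
  stratum 1: N_h·S_h = 3500·35.09 = 122815.00
  stratum 2: N_h·S_h = 3500·67.41 = 235935.00
  stratum 3: N_h·S_h = 800·28.54 = 22832.00
  stratum 4: N_h·S_h = 2100·67.16 = 141036.00
Σ N_h S_h = 522618.00
n for stratum 3 = 442·22832.00/522618.00 = 19.310 → 19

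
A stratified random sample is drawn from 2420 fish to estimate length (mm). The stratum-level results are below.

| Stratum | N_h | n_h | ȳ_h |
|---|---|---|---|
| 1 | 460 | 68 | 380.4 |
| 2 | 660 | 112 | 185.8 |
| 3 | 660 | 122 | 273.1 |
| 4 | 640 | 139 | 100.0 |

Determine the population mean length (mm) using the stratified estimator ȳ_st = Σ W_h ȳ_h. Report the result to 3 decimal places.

ȳ_st ≈ 223.908

N = Σ N_h = 2420. Stratum weights W_h = N_h/N.
ȳ_st = (460·380.4 + 660·185.8 + 660·273.1 + 640·100.0) / 2420 = 223.90826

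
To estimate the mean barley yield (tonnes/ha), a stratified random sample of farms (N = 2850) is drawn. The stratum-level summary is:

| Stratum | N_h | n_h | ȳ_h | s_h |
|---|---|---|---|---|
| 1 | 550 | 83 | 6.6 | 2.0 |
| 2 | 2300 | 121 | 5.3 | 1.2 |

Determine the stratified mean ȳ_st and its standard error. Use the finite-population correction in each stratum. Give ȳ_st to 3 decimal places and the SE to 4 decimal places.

ȳ_st = Σ W_h ȳ_h = (550·6.6 + 2300·5.3)/2850 = 5.55088
V̂(ȳ_st) = Σ W_h² (1 − n_h/N_h) s_h²/n_h, with W_h = N_h/N and N = 2850:
  stratum 1: (550/2850)²·(1 − 83/550)·2.0²/83 = 0.00152395
  stratum 2: (2300/2850)²·(1 − 121/2300)·1.2²/121 = 0.00734298
V̂(ȳ_st) = 0.00886694
SE(ȳ_st) = √0.00886694 = 0.0941644

ȳ_st ≈ 5.551, SE ≈ 0.0942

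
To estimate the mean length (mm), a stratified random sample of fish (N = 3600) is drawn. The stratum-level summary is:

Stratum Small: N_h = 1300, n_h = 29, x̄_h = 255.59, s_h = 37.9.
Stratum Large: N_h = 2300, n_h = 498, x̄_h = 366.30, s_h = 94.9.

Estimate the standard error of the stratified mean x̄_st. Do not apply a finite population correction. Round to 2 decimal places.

SE(x̄_st) ≈ 3.72

V̂(x̄_st) = Σ W_h² s_h²/n_h, with W_h = N_h/N and N = 3600:
  stratum Small: (1300/3600)²·37.9²/29 = 6.45895
  stratum Large: (2300/3600)²·94.9²/498 = 7.38166
V̂(x̄_st) = 13.8406
SE(x̄_st) = √13.8406 = 3.7203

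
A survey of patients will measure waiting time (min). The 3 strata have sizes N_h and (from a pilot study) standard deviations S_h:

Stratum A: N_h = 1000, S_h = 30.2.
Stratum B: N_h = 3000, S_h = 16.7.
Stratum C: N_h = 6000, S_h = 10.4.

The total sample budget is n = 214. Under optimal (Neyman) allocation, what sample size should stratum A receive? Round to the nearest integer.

Neyman allocation: n_h = n · N_h S_h / Σ N_i S_i, with n = 214.
  stratum A: N_h·S_h = 1000·30.2 = 30200.00
  stratum B: N_h·S_h = 3000·16.7 = 50100.00
  stratum C: N_h·S_h = 6000·10.4 = 62400.00
Σ N_h S_h = 142700.00
n for stratum A = 214·30200.00/142700.00 = 45.289 → 45

45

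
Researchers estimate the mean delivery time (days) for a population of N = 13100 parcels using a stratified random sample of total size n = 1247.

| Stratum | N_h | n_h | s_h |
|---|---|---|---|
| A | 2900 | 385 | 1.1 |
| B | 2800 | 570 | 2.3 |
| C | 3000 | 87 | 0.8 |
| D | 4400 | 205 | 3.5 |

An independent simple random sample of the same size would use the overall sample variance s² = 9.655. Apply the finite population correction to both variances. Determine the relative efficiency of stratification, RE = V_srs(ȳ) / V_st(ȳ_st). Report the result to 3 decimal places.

RE ≈ 0.963

V̂(ȳ_st) = Σ W_h² (1 − n_h/N_h) s_h²/n_h, with W_h = N_h/N and N = 13100:
  stratum A: (2900/13100)²·(1 − 385/2900)·1.1²/385 = 0.000133573
  stratum B: (2800/13100)²·(1 − 570/2800)·2.3²/570 = 0.000337677
  stratum C: (3000/13100)²·(1 − 87/3000)·0.8²/87 = 0.00037461
  stratum D: (4400/13100)²·(1 − 205/4400)·3.5²/205 = 0.00642724
V_st = 0.0072731
V_srs = (1 − 1247/13100)·9.655/1247 = 0.00700556
Relative efficiency = V_srs / V_st = 0.00700556/0.0072731 = 0.9632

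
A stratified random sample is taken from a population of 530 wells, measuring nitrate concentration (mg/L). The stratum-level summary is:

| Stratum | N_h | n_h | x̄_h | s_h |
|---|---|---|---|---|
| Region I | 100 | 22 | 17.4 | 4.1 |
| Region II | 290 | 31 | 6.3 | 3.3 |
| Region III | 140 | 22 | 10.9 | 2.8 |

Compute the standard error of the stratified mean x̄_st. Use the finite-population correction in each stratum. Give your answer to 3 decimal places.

SE(x̄_st) ≈ 0.369

V̂(x̄_st) = Σ W_h² (1 − n_h/N_h) s_h²/n_h, with W_h = N_h/N and N = 530:
  stratum Region I: (100/530)²·(1 − 22/100)·4.1²/22 = 0.0212172
  stratum Region II: (290/530)²·(1 − 31/290)·3.3²/31 = 0.0939317
  stratum Region III: (140/530)²·(1 − 22/140)·2.8²/22 = 0.0209581
V̂(x̄_st) = 0.136107
SE(x̄_st) = √0.136107 = 0.368927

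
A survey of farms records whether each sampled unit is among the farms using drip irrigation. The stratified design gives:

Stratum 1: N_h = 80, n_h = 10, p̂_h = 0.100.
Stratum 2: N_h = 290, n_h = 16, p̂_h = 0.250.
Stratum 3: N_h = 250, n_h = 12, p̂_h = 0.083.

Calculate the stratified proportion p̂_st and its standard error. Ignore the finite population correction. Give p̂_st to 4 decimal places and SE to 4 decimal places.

N = 620; stratum weights W_h = N_h/N.
p̂_st = Σ W_h p̂_h = (80·0.100 + 290·0.250 + 250·0.083)/620 = 0.16331
V̂(p̂_st) = Σ W_h² p̂_h(1−p̂_h)/(n_h−1):
  stratum 1: (80/620)²·0.100·0.900/9 = 0.000166493
  stratum 2: (290/620)²·0.250·0.750/15 = 0.00273478
  stratum 3: (250/620)²·0.083·0.917/11 = 0.001125
V̂(p̂_st) = 0.00402627; SE = √V̂ = 0.0634529

p̂_st ≈ 0.1633, SE ≈ 0.0635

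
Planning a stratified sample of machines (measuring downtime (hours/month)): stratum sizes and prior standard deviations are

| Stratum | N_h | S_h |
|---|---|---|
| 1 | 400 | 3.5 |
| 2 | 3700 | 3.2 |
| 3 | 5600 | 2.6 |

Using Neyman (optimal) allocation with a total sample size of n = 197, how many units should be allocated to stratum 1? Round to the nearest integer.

10

Neyman allocation: n_h = n · N_h S_h / Σ N_i S_i, with n = 197.
  stratum 1: N_h·S_h = 400·3.5 = 1400.00
  stratum 2: N_h·S_h = 3700·3.2 = 11840.00
  stratum 3: N_h·S_h = 5600·2.6 = 14560.00
Σ N_h S_h = 27800.00
n for stratum 1 = 197·1400.00/27800.00 = 9.921 → 10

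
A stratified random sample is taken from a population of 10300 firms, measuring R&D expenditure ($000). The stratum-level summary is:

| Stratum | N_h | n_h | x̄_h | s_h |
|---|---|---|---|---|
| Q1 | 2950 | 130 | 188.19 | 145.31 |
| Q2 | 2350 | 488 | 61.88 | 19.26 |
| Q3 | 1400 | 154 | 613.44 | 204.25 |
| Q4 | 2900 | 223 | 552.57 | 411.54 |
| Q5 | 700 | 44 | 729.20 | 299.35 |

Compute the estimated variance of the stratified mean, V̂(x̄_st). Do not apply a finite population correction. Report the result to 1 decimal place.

V̂(x̄_st) ≈ 88.0

V̂(x̄_st) = Σ W_h² s_h²/n_h, with W_h = N_h/N and N = 10300:
  stratum Q1: (2950/10300)²·145.31²/130 = 13.3235
  stratum Q2: (2350/10300)²·19.26²/488 = 0.0395689
  stratum Q3: (1400/10300)²·204.25²/154 = 5.00478
  stratum Q4: (2900/10300)²·411.54²/223 = 60.2061
  stratum Q5: (700/10300)²·299.35²/44 = 9.40649
V̂(x̄_st) = 87.9804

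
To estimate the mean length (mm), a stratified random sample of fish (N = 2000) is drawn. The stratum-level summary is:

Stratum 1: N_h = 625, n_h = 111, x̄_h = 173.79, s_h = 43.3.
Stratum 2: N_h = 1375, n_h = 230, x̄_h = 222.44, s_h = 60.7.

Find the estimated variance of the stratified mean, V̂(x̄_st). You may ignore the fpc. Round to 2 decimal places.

V̂(x̄_st) ≈ 9.22

V̂(x̄_st) = Σ W_h² s_h²/n_h, with W_h = N_h/N and N = 2000:
  stratum 1: (625/2000)²·43.3²/111 = 1.6495
  stratum 2: (1375/2000)²·60.7²/230 = 7.57173
V̂(x̄_st) = 9.22123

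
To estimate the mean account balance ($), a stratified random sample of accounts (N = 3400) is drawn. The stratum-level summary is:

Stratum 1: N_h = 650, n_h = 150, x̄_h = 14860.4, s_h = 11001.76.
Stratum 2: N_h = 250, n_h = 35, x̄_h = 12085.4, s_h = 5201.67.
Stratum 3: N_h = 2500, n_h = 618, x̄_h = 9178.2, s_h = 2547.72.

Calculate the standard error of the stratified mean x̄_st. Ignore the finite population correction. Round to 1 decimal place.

SE(x̄_st) ≈ 198.4

V̂(x̄_st) = Σ W_h² s_h²/n_h, with W_h = N_h/N and N = 3400:
  stratum 1: (650/3400)²·11001.76²/150 = 29491.8
  stratum 2: (250/3400)²·5201.67²/35 = 4179.65
  stratum 3: (2500/3400)²·2547.72²/618 = 5678.55
V̂(x̄_st) = 39350
SE(x̄_st) = √39350 = 198.368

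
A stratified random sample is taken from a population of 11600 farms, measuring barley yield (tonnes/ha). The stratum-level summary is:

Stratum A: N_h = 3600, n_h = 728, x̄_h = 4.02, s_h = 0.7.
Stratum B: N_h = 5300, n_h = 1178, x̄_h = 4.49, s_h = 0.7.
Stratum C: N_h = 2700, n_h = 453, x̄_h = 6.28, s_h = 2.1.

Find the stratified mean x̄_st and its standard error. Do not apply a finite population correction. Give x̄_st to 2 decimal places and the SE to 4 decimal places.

x̄_st = Σ W_h x̄_h = (3600·4.02 + 5300·4.49 + 2700·6.28)/11600 = 4.76078
V̂(x̄_st) = Σ W_h² s_h²/n_h, with W_h = N_h/N and N = 11600:
  stratum A: (3600/11600)²·0.7²/728 = 6.48267e-05
  stratum B: (5300/11600)²·0.7²/1178 = 8.68333e-05
  stratum C: (2700/11600)²·2.1²/453 = 0.000527414
V̂(x̄_st) = 0.000679074
SE(x̄_st) = √0.000679074 = 0.0260591

x̄_st ≈ 4.76, SE ≈ 0.0261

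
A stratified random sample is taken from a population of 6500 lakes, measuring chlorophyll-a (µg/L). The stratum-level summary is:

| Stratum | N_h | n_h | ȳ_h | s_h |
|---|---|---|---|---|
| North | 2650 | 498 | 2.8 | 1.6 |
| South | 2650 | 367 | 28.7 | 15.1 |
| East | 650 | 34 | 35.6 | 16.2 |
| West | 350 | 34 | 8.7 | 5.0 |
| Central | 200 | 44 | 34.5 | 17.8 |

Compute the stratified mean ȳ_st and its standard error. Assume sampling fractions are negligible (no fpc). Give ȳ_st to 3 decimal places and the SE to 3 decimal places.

ȳ_st ≈ 17.932, SE ≈ 0.436

ȳ_st = Σ W_h ȳ_h = (2650·2.8 + 2650·28.7 + 650·35.6 + 350·8.7 + 200·34.5)/6500 = 17.93231
V̂(ȳ_st) = Σ W_h² s_h²/n_h, with W_h = N_h/N and N = 6500:
  stratum North: (2650/6500)²·1.6²/498 = 0.000854428
  stratum South: (2650/6500)²·15.1²/367 = 0.103265
  stratum East: (650/6500)²·16.2²/34 = 0.0771882
  stratum West: (350/6500)²·5.0²/34 = 0.00213192
  stratum Central: (200/6500)²·17.8²/44 = 0.00681743
V̂(ȳ_st) = 0.190257
SE(ȳ_st) = √0.190257 = 0.436185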